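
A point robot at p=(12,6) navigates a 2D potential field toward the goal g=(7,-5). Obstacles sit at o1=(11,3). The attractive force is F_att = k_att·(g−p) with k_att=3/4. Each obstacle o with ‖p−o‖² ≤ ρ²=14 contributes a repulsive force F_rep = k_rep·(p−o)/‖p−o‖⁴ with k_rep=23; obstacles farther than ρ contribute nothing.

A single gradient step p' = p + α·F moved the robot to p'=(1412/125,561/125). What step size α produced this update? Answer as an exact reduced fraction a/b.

α = 1/5

F_att = 3/4·(g−p) = 3/4·(-5,-11) = (-3.7500,-8.2500)
o1: d²=10 ≤ ρ²=14; F_rep = 23·(1,3)/10² = (0.2300,0.6900)
F = F_att + ΣF_rep = (-3.5200,-7.5600)
Δp = p'−p = (-0.7040,-1.5120); α = Δx/Fx = (-88/125) / (-88/25) = 1/5
check: Δy/Fy = (-189/125) / (-189/25) = 1/5 ✓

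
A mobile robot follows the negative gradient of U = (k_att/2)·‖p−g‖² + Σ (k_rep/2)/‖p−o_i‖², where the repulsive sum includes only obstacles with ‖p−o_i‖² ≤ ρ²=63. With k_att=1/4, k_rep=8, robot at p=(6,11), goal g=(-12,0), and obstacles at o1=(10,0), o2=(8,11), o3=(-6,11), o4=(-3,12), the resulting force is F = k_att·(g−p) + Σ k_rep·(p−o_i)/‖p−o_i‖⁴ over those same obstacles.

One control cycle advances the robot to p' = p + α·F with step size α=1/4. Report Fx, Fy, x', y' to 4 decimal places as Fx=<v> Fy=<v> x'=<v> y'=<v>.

Fx=-5.5000 Fy=-2.7500 x'=4.6250 y'=10.3125

F_att = 1/4·(g−p) = 1/4·(-18,-11) = (-4.5000,-2.7500)
o1: d²=137 > ρ²=63 → inactive
o2: d²=4 ≤ ρ²=63; F_rep = 8·(-2,0)/4² = (-1.0000,0.0000)
o3: d²=144 > ρ²=63 → inactive
o4: d²=82 > ρ²=63 → inactive
F = F_att + ΣF_rep = (-5.5000,-2.7500)
p' = p + 1/4·F = (4.6250,10.3125)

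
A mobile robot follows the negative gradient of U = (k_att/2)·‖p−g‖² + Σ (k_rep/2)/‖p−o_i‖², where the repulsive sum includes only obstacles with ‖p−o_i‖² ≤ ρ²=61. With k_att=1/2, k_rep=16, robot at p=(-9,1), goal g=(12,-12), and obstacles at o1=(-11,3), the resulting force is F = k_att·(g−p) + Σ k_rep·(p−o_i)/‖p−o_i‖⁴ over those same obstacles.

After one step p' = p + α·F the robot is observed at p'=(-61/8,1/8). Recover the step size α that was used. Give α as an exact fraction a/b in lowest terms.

F_att = 1/2·(g−p) = 1/2·(21,-13) = (10.5000,-6.5000)
o1: d²=8 ≤ ρ²=61; F_rep = 16·(2,-2)/8² = (0.5000,-0.5000)
F = F_att + ΣF_rep = (11.0000,-7.0000)
Δp = p'−p = (1.3750,-0.8750); α = Δx/Fx = (11/8) / (11) = 1/8
check: Δy/Fy = (-7/8) / (-7) = 1/8 ✓

α = 1/8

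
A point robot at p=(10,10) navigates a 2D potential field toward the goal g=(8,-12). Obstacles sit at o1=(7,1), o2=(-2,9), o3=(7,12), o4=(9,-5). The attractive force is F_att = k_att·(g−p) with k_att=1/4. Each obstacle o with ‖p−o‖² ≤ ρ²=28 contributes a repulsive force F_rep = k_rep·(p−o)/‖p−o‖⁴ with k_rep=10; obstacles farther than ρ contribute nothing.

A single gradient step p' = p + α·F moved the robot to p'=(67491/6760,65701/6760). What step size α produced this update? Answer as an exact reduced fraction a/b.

α = 1/20

F_att = 1/4·(g−p) = 1/4·(-2,-22) = (-0.5000,-5.5000)
o1: d²=90 > ρ²=28 → inactive
o2: d²=145 > ρ²=28 → inactive
o3: d²=13 ≤ ρ²=28; F_rep = 10·(3,-2)/13² = (0.1775,-0.1183)
o4: d²=226 > ρ²=28 → inactive
F = F_att + ΣF_rep = (-0.3225,-5.6183)
Δp = p'−p = (-0.0161,-0.2809); α = Δx/Fx = (-109/6760) / (-109/338) = 1/20
check: Δy/Fy = (-1899/6760) / (-1899/338) = 1/20 ✓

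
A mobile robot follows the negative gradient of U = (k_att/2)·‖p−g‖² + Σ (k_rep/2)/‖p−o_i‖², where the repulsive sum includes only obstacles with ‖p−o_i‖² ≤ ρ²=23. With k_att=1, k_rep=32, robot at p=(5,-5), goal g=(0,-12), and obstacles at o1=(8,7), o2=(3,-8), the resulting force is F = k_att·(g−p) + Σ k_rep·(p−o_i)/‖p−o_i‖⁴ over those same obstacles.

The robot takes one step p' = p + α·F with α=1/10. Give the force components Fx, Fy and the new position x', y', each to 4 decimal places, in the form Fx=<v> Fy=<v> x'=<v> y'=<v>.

Fx=-4.6213 Fy=-6.4320 x'=4.5379 y'=-5.6432

F_att = 1·(g−p) = 1·(-5,-7) = (-5.0000,-7.0000)
o1: d²=153 > ρ²=23 → inactive
o2: d²=13 ≤ ρ²=23; F_rep = 32·(2,3)/13² = (0.3787,0.5680)
F = F_att + ΣF_rep = (-4.6213,-6.4320)
p' = p + 1/10·F = (4.5379,-5.6432)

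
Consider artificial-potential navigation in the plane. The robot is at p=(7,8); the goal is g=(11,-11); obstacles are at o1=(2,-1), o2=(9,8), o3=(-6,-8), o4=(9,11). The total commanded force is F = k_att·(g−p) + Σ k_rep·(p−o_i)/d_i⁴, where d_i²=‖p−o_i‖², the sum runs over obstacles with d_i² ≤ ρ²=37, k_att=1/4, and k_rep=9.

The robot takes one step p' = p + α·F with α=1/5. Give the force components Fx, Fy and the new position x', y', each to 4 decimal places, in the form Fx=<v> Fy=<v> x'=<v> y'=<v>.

Fx=-0.2315 Fy=-4.9098 x'=6.9537 y'=7.0180

F_att = 1/4·(g−p) = 1/4·(4,-19) = (1.0000,-4.7500)
o1: d²=106 > ρ²=37 → inactive
o2: d²=4 ≤ ρ²=37; F_rep = 9·(-2,0)/4² = (-1.1250,0.0000)
o3: d²=425 > ρ²=37 → inactive
o4: d²=13 ≤ ρ²=37; F_rep = 9·(-2,-3)/13² = (-0.1065,-0.1598)
F = F_att + ΣF_rep = (-0.2315,-4.9098)
p' = p + 1/5·F = (6.9537,7.0180)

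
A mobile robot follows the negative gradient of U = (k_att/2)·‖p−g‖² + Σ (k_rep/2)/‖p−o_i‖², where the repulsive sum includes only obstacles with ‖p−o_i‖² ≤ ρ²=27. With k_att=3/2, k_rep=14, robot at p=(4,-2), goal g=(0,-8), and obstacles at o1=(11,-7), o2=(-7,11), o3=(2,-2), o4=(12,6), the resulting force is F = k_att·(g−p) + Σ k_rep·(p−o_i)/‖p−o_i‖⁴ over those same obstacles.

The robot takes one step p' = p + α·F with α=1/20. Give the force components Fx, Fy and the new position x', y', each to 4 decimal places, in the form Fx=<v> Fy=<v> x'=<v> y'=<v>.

F_att = 3/2·(g−p) = 3/2·(-4,-6) = (-6.0000,-9.0000)
o1: d²=74 > ρ²=27 → inactive
o2: d²=290 > ρ²=27 → inactive
o3: d²=4 ≤ ρ²=27; F_rep = 14·(2,0)/4² = (1.7500,0.0000)
o4: d²=128 > ρ²=27 → inactive
F = F_att + ΣF_rep = (-4.2500,-9.0000)
p' = p + 1/20·F = (3.7875,-2.4500)

Fx=-4.2500 Fy=-9.0000 x'=3.7875 y'=-2.4500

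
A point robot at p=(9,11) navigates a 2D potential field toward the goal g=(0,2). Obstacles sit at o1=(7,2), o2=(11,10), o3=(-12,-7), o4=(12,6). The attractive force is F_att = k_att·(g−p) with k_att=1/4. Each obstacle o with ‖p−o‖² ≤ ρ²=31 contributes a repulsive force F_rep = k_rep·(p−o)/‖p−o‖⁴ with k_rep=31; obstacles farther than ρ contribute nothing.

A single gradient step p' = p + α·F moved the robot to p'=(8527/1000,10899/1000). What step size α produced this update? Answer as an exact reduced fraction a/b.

α = 1/10

F_att = 1/4·(g−p) = 1/4·(-9,-9) = (-2.2500,-2.2500)
o1: d²=85 > ρ²=31 → inactive
o2: d²=5 ≤ ρ²=31; F_rep = 31·(-2,1)/5² = (-2.4800,1.2400)
o3: d²=765 > ρ²=31 → inactive
o4: d²=34 > ρ²=31 → inactive
F = F_att + ΣF_rep = (-4.7300,-1.0100)
Δp = p'−p = (-0.4730,-0.1010); α = Δx/Fx = (-473/1000) / (-473/100) = 1/10
check: Δy/Fy = (-101/1000) / (-101/100) = 1/10 ✓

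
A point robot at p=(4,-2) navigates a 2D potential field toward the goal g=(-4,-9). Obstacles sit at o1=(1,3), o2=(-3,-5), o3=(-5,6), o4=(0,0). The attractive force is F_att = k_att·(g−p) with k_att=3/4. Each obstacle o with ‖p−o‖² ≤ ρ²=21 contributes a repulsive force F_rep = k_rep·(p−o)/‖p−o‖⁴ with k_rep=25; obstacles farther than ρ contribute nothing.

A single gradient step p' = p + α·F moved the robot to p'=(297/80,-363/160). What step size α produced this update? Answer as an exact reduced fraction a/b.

F_att = 3/4·(g−p) = 3/4·(-8,-7) = (-6.0000,-5.2500)
o1: d²=34 > ρ²=21 → inactive
o2: d²=58 > ρ²=21 → inactive
o3: d²=145 > ρ²=21 → inactive
o4: d²=20 ≤ ρ²=21; F_rep = 25·(4,-2)/20² = (0.2500,-0.1250)
F = F_att + ΣF_rep = (-5.7500,-5.3750)
Δp = p'−p = (-0.2875,-0.2687); α = Δx/Fx = (-23/80) / (-23/4) = 1/20
check: Δy/Fy = (-43/160) / (-43/8) = 1/20 ✓

α = 1/20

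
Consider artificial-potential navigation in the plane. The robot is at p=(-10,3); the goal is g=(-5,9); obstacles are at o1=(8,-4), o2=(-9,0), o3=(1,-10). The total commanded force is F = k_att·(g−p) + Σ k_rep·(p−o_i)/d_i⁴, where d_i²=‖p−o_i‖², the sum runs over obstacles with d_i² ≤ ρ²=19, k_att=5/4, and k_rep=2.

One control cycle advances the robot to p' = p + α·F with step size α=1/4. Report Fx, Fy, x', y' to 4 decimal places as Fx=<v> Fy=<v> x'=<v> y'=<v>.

F_att = 5/4·(g−p) = 5/4·(5,6) = (6.2500,7.5000)
o1: d²=373 > ρ²=19 → inactive
o2: d²=10 ≤ ρ²=19; F_rep = 2·(-1,3)/10² = (-0.0200,0.0600)
o3: d²=290 > ρ²=19 → inactive
F = F_att + ΣF_rep = (6.2300,7.5600)
p' = p + 1/4·F = (-8.4425,4.8900)

Fx=6.2300 Fy=7.5600 x'=-8.4425 y'=4.8900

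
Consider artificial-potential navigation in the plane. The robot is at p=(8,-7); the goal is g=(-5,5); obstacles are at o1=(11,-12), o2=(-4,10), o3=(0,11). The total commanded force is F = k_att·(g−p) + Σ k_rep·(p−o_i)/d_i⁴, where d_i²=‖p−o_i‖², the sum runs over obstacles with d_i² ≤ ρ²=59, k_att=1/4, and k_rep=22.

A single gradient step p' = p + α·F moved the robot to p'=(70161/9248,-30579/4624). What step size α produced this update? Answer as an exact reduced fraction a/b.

α = 1/8

F_att = 1/4·(g−p) = 1/4·(-13,12) = (-3.2500,3.0000)
o1: d²=34 ≤ ρ²=59; F_rep = 22·(-3,5)/34² = (-0.0571,0.0952)
o2: d²=433 > ρ²=59 → inactive
o3: d²=388 > ρ²=59 → inactive
F = F_att + ΣF_rep = (-3.3071,3.0952)
Δp = p'−p = (-0.4134,0.3869); α = Δx/Fx = (-3823/9248) / (-3823/1156) = 1/8
check: Δy/Fy = (1789/4624) / (1789/578) = 1/8 ✓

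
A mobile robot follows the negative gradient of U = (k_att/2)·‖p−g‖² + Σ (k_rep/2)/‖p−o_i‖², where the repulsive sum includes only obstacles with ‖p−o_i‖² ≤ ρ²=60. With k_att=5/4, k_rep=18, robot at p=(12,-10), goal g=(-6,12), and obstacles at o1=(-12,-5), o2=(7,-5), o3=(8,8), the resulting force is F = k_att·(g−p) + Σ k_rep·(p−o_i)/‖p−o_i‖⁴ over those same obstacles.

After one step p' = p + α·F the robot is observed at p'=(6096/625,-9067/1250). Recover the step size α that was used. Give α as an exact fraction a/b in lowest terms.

F_att = 5/4·(g−p) = 5/4·(-18,22) = (-22.5000,27.5000)
o1: d²=601 > ρ²=60 → inactive
o2: d²=50 ≤ ρ²=60; F_rep = 18·(5,-5)/50² = (0.0360,-0.0360)
o3: d²=340 > ρ²=60 → inactive
F = F_att + ΣF_rep = (-22.4640,27.4640)
Δp = p'−p = (-2.2464,2.7464); α = Δx/Fx = (-1404/625) / (-2808/125) = 1/10
check: Δy/Fy = (3433/1250) / (3433/125) = 1/10 ✓

α = 1/10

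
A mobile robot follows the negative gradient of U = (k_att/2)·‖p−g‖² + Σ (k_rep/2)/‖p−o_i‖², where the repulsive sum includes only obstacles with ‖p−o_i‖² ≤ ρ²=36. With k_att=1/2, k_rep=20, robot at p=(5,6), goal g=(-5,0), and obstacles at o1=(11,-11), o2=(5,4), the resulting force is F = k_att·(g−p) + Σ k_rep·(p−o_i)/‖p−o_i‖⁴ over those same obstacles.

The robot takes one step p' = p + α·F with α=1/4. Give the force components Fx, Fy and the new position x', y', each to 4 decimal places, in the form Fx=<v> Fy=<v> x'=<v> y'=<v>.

Fx=-5.0000 Fy=-0.5000 x'=3.7500 y'=5.8750

F_att = 1/2·(g−p) = 1/2·(-10,-6) = (-5.0000,-3.0000)
o1: d²=325 > ρ²=36 → inactive
o2: d²=4 ≤ ρ²=36; F_rep = 20·(0,2)/4² = (0.0000,2.5000)
F = F_att + ΣF_rep = (-5.0000,-0.5000)
p' = p + 1/4·F = (3.7500,5.8750)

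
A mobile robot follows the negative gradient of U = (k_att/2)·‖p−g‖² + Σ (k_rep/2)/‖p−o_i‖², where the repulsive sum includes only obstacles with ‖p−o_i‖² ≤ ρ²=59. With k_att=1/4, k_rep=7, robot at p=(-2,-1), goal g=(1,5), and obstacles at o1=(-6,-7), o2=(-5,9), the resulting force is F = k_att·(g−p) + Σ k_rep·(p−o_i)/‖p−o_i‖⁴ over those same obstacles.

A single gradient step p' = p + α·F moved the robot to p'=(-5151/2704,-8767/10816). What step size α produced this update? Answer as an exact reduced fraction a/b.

α = 1/8

F_att = 1/4·(g−p) = 1/4·(3,6) = (0.7500,1.5000)
o1: d²=52 ≤ ρ²=59; F_rep = 7·(4,6)/52² = (0.0104,0.0155)
o2: d²=109 > ρ²=59 → inactive
F = F_att + ΣF_rep = (0.7604,1.5155)
Δp = p'−p = (0.0950,0.1894); α = Δx/Fx = (257/2704) / (257/338) = 1/8
check: Δy/Fy = (2049/10816) / (2049/1352) = 1/8 ✓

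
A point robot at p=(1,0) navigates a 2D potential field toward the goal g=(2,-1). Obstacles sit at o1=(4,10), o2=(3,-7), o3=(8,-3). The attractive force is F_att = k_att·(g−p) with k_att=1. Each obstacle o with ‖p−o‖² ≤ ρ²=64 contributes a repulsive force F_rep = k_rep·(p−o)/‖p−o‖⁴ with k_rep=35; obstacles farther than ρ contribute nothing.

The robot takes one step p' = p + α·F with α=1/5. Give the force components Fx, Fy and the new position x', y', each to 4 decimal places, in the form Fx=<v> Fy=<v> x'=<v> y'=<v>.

F_att = 1·(g−p) = 1·(1,-1) = (1.0000,-1.0000)
o1: d²=109 > ρ²=64 → inactive
o2: d²=53 ≤ ρ²=64; F_rep = 35·(-2,7)/53² = (-0.0249,0.0872)
o3: d²=58 ≤ ρ²=64; F_rep = 35·(-7,3)/58² = (-0.0728,0.0312)
F = F_att + ΣF_rep = (0.9023,-0.8816)
p' = p + 1/5·F = (1.1805,-0.1763)

Fx=0.9023 Fy=-0.8816 x'=1.1805 y'=-0.1763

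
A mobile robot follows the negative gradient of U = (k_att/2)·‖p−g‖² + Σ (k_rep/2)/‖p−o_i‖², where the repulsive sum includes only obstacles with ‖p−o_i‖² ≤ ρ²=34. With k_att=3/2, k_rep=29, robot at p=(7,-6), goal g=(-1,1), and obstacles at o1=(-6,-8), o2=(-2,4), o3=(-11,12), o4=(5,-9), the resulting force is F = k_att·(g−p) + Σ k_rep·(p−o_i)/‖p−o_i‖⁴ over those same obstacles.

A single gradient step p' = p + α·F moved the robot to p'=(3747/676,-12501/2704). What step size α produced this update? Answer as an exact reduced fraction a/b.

F_att = 3/2·(g−p) = 3/2·(-8,7) = (-12.0000,10.5000)
o1: d²=173 > ρ²=34 → inactive
o2: d²=181 > ρ²=34 → inactive
o3: d²=648 > ρ²=34 → inactive
o4: d²=13 ≤ ρ²=34; F_rep = 29·(2,3)/13² = (0.3432,0.5148)
F = F_att + ΣF_rep = (-11.6568,11.0148)
Δp = p'−p = (-1.4571,1.3768); α = Δx/Fx = (-985/676) / (-1970/169) = 1/8
check: Δy/Fy = (3723/2704) / (3723/338) = 1/8 ✓

α = 1/8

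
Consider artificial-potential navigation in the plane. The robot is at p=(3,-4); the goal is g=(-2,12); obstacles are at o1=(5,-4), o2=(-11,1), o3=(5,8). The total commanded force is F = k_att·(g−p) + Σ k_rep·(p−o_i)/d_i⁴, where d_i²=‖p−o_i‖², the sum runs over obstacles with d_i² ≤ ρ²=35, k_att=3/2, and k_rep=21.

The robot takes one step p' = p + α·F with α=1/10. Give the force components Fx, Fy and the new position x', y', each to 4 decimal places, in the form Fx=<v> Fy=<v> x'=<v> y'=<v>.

Fx=-10.1250 Fy=24.0000 x'=1.9875 y'=-1.6000

F_att = 3/2·(g−p) = 3/2·(-5,16) = (-7.5000,24.0000)
o1: d²=4 ≤ ρ²=35; F_rep = 21·(-2,0)/4² = (-2.6250,0.0000)
o2: d²=221 > ρ²=35 → inactive
o3: d²=148 > ρ²=35 → inactive
F = F_att + ΣF_rep = (-10.1250,24.0000)
p' = p + 1/10·F = (1.9875,-1.6000)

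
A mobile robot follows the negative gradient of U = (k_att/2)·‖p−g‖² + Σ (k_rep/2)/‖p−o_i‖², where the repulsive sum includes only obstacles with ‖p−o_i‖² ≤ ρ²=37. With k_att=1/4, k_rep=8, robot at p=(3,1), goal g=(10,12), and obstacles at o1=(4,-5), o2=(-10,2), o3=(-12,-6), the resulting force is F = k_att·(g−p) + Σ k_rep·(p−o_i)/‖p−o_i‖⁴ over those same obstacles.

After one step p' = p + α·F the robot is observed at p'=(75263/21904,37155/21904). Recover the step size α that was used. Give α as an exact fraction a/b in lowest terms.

α = 1/4

F_att = 1/4·(g−p) = 1/4·(7,11) = (1.7500,2.7500)
o1: d²=37 ≤ ρ²=37; F_rep = 8·(-1,6)/37² = (-0.0058,0.0351)
o2: d²=170 > ρ²=37 → inactive
o3: d²=274 > ρ²=37 → inactive
F = F_att + ΣF_rep = (1.7442,2.7851)
Δp = p'−p = (0.4360,0.6963); α = Δx/Fx = (9551/21904) / (9551/5476) = 1/4
check: Δy/Fy = (15251/21904) / (15251/5476) = 1/4 ✓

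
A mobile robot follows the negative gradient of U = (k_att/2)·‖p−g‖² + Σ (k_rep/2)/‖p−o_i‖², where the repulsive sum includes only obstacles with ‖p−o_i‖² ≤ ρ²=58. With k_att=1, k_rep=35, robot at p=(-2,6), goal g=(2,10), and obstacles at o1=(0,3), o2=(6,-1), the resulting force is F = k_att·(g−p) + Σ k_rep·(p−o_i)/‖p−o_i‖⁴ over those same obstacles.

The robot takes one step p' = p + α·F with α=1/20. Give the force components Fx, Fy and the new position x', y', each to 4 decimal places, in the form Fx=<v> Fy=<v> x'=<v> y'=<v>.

Fx=3.5858 Fy=4.6213 x'=-1.8207 y'=6.2311

F_att = 1·(g−p) = 1·(4,4) = (4.0000,4.0000)
o1: d²=13 ≤ ρ²=58; F_rep = 35·(-2,3)/13² = (-0.4142,0.6213)
o2: d²=113 > ρ²=58 → inactive
F = F_att + ΣF_rep = (3.5858,4.6213)
p' = p + 1/20·F = (-1.8207,6.2311)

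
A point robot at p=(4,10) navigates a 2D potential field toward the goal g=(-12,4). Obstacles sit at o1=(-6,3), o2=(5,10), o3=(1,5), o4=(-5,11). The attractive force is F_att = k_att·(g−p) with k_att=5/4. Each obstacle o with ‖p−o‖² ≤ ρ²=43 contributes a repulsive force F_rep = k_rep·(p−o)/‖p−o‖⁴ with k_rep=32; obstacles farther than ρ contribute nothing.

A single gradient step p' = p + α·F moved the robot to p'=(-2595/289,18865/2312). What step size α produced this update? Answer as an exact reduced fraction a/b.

F_att = 5/4·(g−p) = 5/4·(-16,-6) = (-20.0000,-7.5000)
o1: d²=149 > ρ²=43 → inactive
o2: d²=1 ≤ ρ²=43; F_rep = 32·(-1,0)/1² = (-32.0000,0.0000)
o3: d²=34 ≤ ρ²=43; F_rep = 32·(3,5)/34² = (0.0830,0.1384)
o4: d²=82 > ρ²=43 → inactive
F = F_att + ΣF_rep = (-51.9170,-7.3616)
Δp = p'−p = (-12.9792,-1.8404); α = Δx/Fx = (-3751/289) / (-15004/289) = 1/4
check: Δy/Fy = (-4255/2312) / (-4255/578) = 1/4 ✓

α = 1/4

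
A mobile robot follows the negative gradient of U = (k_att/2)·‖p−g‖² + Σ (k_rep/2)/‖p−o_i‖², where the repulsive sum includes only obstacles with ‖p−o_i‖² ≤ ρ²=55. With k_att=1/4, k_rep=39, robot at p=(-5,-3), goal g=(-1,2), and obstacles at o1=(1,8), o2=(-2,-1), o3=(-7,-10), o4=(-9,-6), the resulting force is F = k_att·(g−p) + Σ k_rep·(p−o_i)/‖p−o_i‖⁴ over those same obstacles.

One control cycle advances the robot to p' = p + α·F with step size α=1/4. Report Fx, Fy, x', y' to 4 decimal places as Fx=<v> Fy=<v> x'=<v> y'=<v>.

Fx=0.5851 Fy=1.0728 x'=-4.8537 y'=-2.7318

F_att = 1/4·(g−p) = 1/4·(4,5) = (1.0000,1.2500)
o1: d²=157 > ρ²=55 → inactive
o2: d²=13 ≤ ρ²=55; F_rep = 39·(-3,-2)/13² = (-0.6923,-0.4615)
o3: d²=53 ≤ ρ²=55; F_rep = 39·(2,7)/53² = (0.0278,0.0972)
o4: d²=25 ≤ ρ²=55; F_rep = 39·(4,3)/25² = (0.2496,0.1872)
F = F_att + ΣF_rep = (0.5851,1.0728)
p' = p + 1/4·F = (-4.8537,-2.7318)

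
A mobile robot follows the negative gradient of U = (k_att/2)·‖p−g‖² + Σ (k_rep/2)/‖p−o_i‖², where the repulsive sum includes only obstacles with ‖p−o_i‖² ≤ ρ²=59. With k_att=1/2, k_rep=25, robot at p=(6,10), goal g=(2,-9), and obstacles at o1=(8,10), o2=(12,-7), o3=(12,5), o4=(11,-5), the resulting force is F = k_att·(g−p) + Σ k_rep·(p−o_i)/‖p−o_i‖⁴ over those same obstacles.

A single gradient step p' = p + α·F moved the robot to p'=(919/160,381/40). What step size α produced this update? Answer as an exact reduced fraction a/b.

F_att = 1/2·(g−p) = 1/2·(-4,-19) = (-2.0000,-9.5000)
o1: d²=4 ≤ ρ²=59; F_rep = 25·(-2,0)/4² = (-3.1250,0.0000)
o2: d²=325 > ρ²=59 → inactive
o3: d²=61 > ρ²=59 → inactive
o4: d²=250 > ρ²=59 → inactive
F = F_att + ΣF_rep = (-5.1250,-9.5000)
Δp = p'−p = (-0.2562,-0.4750); α = Δx/Fx = (-41/160) / (-41/8) = 1/20
check: Δy/Fy = (-19/40) / (-19/2) = 1/20 ✓

α = 1/20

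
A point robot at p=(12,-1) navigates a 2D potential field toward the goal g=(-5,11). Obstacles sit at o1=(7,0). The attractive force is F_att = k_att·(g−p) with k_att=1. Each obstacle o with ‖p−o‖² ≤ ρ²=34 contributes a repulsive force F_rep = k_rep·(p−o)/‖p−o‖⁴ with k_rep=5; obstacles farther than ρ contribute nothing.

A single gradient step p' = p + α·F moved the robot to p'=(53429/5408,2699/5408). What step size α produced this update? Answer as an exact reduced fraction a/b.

F_att = 1·(g−p) = 1·(-17,12) = (-17.0000,12.0000)
o1: d²=26 ≤ ρ²=34; F_rep = 5·(5,-1)/26² = (0.0370,-0.0074)
F = F_att + ΣF_rep = (-16.9630,11.9926)
Δp = p'−p = (-2.1204,1.4991); α = Δx/Fx = (-11467/5408) / (-11467/676) = 1/8
check: Δy/Fy = (8107/5408) / (8107/676) = 1/8 ✓

α = 1/8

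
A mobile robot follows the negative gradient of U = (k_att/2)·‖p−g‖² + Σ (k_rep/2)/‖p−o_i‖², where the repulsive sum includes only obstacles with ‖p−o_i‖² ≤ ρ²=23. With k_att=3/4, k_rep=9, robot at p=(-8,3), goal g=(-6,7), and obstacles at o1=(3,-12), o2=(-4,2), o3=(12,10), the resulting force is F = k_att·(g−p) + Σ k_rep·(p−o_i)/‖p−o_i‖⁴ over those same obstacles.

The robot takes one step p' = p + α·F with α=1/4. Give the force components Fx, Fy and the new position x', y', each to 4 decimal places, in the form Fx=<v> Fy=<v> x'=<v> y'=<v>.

Fx=1.3754 Fy=3.0311 x'=-7.6561 y'=3.7578

F_att = 3/4·(g−p) = 3/4·(2,4) = (1.5000,3.0000)
o1: d²=346 > ρ²=23 → inactive
o2: d²=17 ≤ ρ²=23; F_rep = 9·(-4,1)/17² = (-0.1246,0.0311)
o3: d²=449 > ρ²=23 → inactive
F = F_att + ΣF_rep = (1.3754,3.0311)
p' = p + 1/4·F = (-7.6561,3.7578)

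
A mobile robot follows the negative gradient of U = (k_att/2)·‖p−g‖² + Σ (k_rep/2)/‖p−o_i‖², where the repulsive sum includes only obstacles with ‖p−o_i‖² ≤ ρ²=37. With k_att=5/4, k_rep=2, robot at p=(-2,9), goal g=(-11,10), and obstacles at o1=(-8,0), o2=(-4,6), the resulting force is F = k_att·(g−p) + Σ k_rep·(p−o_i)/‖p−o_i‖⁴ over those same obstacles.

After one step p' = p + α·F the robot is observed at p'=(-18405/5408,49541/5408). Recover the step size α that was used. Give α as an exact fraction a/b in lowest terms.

α = 1/8

F_att = 5/4·(g−p) = 5/4·(-9,1) = (-11.2500,1.2500)
o1: d²=117 > ρ²=37 → inactive
o2: d²=13 ≤ ρ²=37; F_rep = 2·(2,3)/13² = (0.0237,0.0355)
F = F_att + ΣF_rep = (-11.2263,1.2855)
Δp = p'−p = (-1.4033,0.1607); α = Δx/Fx = (-7589/5408) / (-7589/676) = 1/8
check: Δy/Fy = (869/5408) / (869/676) = 1/8 ✓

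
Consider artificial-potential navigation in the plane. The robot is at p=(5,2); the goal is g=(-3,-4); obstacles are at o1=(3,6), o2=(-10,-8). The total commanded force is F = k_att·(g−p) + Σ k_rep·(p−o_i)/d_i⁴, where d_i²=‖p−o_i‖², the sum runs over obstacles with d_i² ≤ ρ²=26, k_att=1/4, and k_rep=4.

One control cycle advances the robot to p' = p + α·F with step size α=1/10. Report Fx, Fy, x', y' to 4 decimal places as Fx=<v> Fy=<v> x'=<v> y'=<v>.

F_att = 1/4·(g−p) = 1/4·(-8,-6) = (-2.0000,-1.5000)
o1: d²=20 ≤ ρ²=26; F_rep = 4·(2,-4)/20² = (0.0200,-0.0400)
o2: d²=325 > ρ²=26 → inactive
F = F_att + ΣF_rep = (-1.9800,-1.5400)
p' = p + 1/10·F = (4.8020,1.8460)

Fx=-1.9800 Fy=-1.5400 x'=4.8020 y'=1.8460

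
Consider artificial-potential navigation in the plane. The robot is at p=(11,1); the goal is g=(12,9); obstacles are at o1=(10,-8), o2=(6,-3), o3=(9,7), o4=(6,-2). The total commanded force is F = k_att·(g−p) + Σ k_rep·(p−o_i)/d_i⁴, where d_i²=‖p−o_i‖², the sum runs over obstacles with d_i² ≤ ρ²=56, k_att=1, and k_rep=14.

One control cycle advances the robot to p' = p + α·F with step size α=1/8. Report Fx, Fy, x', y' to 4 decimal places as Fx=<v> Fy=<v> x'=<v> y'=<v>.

F_att = 1·(g−p) = 1·(1,8) = (1.0000,8.0000)
o1: d²=82 > ρ²=56 → inactive
o2: d²=41 ≤ ρ²=56; F_rep = 14·(5,4)/41² = (0.0416,0.0333)
o3: d²=40 ≤ ρ²=56; F_rep = 14·(2,-6)/40² = (0.0175,-0.0525)
o4: d²=34 ≤ ρ²=56; F_rep = 14·(5,3)/34² = (0.0606,0.0363)
F = F_att + ΣF_rep = (1.1197,8.0171)
p' = p + 1/8·F = (11.1400,2.0021)

Fx=1.1197 Fy=8.0171 x'=11.1400 y'=2.0021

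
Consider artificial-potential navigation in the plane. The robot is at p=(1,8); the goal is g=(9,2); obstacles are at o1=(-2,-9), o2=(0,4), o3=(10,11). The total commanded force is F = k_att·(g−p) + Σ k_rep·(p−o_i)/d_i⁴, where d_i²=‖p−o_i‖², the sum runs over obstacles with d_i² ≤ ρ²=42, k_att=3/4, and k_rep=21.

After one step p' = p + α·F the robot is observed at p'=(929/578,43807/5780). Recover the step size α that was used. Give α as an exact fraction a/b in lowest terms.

F_att = 3/4·(g−p) = 3/4·(8,-6) = (6.0000,-4.5000)
o1: d²=298 > ρ²=42 → inactive
o2: d²=17 ≤ ρ²=42; F_rep = 21·(1,4)/17² = (0.0727,0.2907)
o3: d²=90 > ρ²=42 → inactive
F = F_att + ΣF_rep = (6.0727,-4.2093)
Δp = p'−p = (0.6073,-0.4209); α = Δx/Fx = (351/578) / (1755/289) = 1/10
check: Δy/Fy = (-2433/5780) / (-2433/578) = 1/10 ✓

α = 1/10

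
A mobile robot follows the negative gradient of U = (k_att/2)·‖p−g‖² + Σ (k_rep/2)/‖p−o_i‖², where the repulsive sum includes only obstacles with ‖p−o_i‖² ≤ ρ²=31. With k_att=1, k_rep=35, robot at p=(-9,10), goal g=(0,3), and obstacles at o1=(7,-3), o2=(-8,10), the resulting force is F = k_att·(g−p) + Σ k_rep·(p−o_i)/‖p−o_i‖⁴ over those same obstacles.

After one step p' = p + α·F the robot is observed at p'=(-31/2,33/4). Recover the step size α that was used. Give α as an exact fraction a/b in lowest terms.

F_att = 1·(g−p) = 1·(9,-7) = (9.0000,-7.0000)
o1: d²=425 > ρ²=31 → inactive
o2: d²=1 ≤ ρ²=31; F_rep = 35·(-1,0)/1² = (-35.0000,0.0000)
F = F_att + ΣF_rep = (-26.0000,-7.0000)
Δp = p'−p = (-6.5000,-1.7500); α = Δx/Fx = (-13/2) / (-26) = 1/4
check: Δy/Fy = (-7/4) / (-7) = 1/4 ✓

α = 1/4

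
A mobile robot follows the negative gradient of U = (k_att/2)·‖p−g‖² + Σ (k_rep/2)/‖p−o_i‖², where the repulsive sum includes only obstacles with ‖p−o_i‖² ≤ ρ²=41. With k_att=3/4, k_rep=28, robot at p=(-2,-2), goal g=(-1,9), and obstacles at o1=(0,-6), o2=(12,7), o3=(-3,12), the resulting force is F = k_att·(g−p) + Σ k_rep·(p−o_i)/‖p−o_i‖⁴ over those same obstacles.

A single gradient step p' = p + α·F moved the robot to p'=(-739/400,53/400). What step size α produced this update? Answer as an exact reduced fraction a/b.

α = 1/4

F_att = 3/4·(g−p) = 3/4·(1,11) = (0.7500,8.2500)
o1: d²=20 ≤ ρ²=41; F_rep = 28·(-2,4)/20² = (-0.1400,0.2800)
o2: d²=277 > ρ²=41 → inactive
o3: d²=197 > ρ²=41 → inactive
F = F_att + ΣF_rep = (0.6100,8.5300)
Δp = p'−p = (0.1525,2.1325); α = Δx/Fx = (61/400) / (61/100) = 1/4
check: Δy/Fy = (853/400) / (853/100) = 1/4 ✓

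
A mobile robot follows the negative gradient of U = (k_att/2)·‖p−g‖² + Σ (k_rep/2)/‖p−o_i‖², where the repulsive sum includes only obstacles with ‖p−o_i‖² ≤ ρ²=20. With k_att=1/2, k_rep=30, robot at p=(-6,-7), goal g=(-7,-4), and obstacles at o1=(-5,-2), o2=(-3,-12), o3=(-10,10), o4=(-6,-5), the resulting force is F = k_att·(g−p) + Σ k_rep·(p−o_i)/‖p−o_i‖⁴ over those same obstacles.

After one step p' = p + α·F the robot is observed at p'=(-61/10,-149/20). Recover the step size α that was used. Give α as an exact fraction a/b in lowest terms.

α = 1/5

F_att = 1/2·(g−p) = 1/2·(-1,3) = (-0.5000,1.5000)
o1: d²=26 > ρ²=20 → inactive
o2: d²=34 > ρ²=20 → inactive
o3: d²=305 > ρ²=20 → inactive
o4: d²=4 ≤ ρ²=20; F_rep = 30·(0,-2)/4² = (0.0000,-3.7500)
F = F_att + ΣF_rep = (-0.5000,-2.2500)
Δp = p'−p = (-0.1000,-0.4500); α = Δx/Fx = (-1/10) / (-1/2) = 1/5
check: Δy/Fy = (-9/20) / (-9/4) = 1/5 ✓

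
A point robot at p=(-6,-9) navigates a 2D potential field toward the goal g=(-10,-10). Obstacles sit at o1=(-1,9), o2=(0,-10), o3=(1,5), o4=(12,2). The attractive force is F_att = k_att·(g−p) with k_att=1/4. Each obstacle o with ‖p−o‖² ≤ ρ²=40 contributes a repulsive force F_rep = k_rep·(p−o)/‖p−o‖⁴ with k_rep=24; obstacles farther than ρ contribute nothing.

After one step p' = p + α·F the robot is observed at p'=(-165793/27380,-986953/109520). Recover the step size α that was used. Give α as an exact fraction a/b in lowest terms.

F_att = 1/4·(g−p) = 1/4·(-4,-1) = (-1.0000,-0.2500)
o1: d²=349 > ρ²=40 → inactive
o2: d²=37 ≤ ρ²=40; F_rep = 24·(-6,1)/37² = (-0.1052,0.0175)
o3: d²=245 > ρ²=40 → inactive
o4: d²=445 > ρ²=40 → inactive
F = F_att + ΣF_rep = (-1.1052,-0.2325)
Δp = p'−p = (-0.0553,-0.0116); α = Δx/Fx = (-1513/27380) / (-1513/1369) = 1/20
check: Δy/Fy = (-1273/109520) / (-1273/5476) = 1/20 ✓

α = 1/20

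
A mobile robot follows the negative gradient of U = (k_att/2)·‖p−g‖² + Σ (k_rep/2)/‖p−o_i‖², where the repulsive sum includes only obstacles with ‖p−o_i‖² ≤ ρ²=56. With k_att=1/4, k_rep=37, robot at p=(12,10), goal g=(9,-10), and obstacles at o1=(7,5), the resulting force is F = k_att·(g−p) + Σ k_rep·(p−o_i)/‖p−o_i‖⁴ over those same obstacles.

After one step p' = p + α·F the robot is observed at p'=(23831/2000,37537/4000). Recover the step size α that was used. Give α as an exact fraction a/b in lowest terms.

α = 1/8

F_att = 1/4·(g−p) = 1/4·(-3,-20) = (-0.7500,-5.0000)
o1: d²=50 ≤ ρ²=56; F_rep = 37·(5,5)/50² = (0.0740,0.0740)
F = F_att + ΣF_rep = (-0.6760,-4.9260)
Δp = p'−p = (-0.0845,-0.6158); α = Δx/Fx = (-169/2000) / (-169/250) = 1/8
check: Δy/Fy = (-2463/4000) / (-2463/500) = 1/8 ✓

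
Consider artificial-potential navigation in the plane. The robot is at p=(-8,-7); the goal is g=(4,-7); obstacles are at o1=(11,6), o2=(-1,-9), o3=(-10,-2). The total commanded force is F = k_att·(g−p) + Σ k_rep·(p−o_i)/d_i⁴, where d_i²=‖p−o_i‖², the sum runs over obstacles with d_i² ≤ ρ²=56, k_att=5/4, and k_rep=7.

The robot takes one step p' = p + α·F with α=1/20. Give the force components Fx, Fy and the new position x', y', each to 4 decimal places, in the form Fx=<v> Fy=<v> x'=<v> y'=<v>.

Fx=14.9992 Fy=-0.0366 x'=-7.2500 y'=-7.0018

F_att = 5/4·(g−p) = 5/4·(12,0) = (15.0000,0.0000)
o1: d²=530 > ρ²=56 → inactive
o2: d²=53 ≤ ρ²=56; F_rep = 7·(-7,2)/53² = (-0.0174,0.0050)
o3: d²=29 ≤ ρ²=56; F_rep = 7·(2,-5)/29² = (0.0166,-0.0416)
F = F_att + ΣF_rep = (14.9992,-0.0366)
p' = p + 1/20·F = (-7.2500,-7.0018)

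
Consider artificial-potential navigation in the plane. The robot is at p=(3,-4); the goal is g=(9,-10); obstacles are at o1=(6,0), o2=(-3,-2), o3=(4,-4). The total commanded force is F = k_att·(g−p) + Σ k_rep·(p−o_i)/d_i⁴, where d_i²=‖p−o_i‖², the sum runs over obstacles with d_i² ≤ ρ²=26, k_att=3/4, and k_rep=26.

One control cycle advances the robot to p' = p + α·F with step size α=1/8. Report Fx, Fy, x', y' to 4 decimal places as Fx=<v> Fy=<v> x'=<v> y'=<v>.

F_att = 3/4·(g−p) = 3/4·(6,-6) = (4.5000,-4.5000)
o1: d²=25 ≤ ρ²=26; F_rep = 26·(-3,-4)/25² = (-0.1248,-0.1664)
o2: d²=40 > ρ²=26 → inactive
o3: d²=1 ≤ ρ²=26; F_rep = 26·(-1,0)/1² = (-26.0000,0.0000)
F = F_att + ΣF_rep = (-21.6248,-4.6664)
p' = p + 1/8·F = (0.2969,-4.5833)

Fx=-21.6248 Fy=-4.6664 x'=0.2969 y'=-4.5833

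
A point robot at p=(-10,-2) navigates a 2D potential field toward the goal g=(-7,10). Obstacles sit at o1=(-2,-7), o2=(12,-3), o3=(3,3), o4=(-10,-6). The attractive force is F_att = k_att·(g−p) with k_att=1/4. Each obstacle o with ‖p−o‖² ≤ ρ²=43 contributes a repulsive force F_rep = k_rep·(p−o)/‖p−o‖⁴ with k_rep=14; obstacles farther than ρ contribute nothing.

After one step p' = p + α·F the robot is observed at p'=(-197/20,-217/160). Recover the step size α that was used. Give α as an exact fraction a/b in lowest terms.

F_att = 1/4·(g−p) = 1/4·(3,12) = (0.7500,3.0000)
o1: d²=89 > ρ²=43 → inactive
o2: d²=485 > ρ²=43 → inactive
o3: d²=194 > ρ²=43 → inactive
o4: d²=16 ≤ ρ²=43; F_rep = 14·(0,4)/16² = (0.0000,0.2188)
F = F_att + ΣF_rep = (0.7500,3.2188)
Δp = p'−p = (0.1500,0.6438); α = Δx/Fx = (3/20) / (3/4) = 1/5
check: Δy/Fy = (103/160) / (103/32) = 1/5 ✓

α = 1/5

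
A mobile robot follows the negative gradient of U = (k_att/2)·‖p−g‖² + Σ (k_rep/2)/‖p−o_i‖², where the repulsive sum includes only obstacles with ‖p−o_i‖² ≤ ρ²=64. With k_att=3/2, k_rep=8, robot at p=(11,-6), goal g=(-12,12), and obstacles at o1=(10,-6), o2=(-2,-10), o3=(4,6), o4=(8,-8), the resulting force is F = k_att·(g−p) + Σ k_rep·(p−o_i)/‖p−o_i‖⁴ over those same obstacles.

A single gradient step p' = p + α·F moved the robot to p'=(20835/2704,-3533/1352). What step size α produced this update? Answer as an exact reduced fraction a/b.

F_att = 3/2·(g−p) = 3/2·(-23,18) = (-34.5000,27.0000)
o1: d²=1 ≤ ρ²=64; F_rep = 8·(1,0)/1² = (8.0000,0.0000)
o2: d²=185 > ρ²=64 → inactive
o3: d²=193 > ρ²=64 → inactive
o4: d²=13 ≤ ρ²=64; F_rep = 8·(3,2)/13² = (0.1420,0.0947)
F = F_att + ΣF_rep = (-26.3580,27.0947)
Δp = p'−p = (-3.2947,3.3868); α = Δx/Fx = (-8909/2704) / (-8909/338) = 1/8
check: Δy/Fy = (4579/1352) / (4579/169) = 1/8 ✓

α = 1/8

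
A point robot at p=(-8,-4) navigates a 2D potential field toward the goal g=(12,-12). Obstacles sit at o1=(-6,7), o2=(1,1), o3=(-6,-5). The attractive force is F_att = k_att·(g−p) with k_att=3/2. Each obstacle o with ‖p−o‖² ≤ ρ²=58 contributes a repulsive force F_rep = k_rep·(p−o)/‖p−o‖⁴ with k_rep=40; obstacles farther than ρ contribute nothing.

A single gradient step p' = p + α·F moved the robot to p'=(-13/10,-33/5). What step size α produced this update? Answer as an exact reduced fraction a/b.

F_att = 3/2·(g−p) = 3/2·(20,-8) = (30.0000,-12.0000)
o1: d²=125 > ρ²=58 → inactive
o2: d²=106 > ρ²=58 → inactive
o3: d²=5 ≤ ρ²=58; F_rep = 40·(-2,1)/5² = (-3.2000,1.6000)
F = F_att + ΣF_rep = (26.8000,-10.4000)
Δp = p'−p = (6.7000,-2.6000); α = Δx/Fx = (67/10) / (134/5) = 1/4
check: Δy/Fy = (-13/5) / (-52/5) = 1/4 ✓

α = 1/4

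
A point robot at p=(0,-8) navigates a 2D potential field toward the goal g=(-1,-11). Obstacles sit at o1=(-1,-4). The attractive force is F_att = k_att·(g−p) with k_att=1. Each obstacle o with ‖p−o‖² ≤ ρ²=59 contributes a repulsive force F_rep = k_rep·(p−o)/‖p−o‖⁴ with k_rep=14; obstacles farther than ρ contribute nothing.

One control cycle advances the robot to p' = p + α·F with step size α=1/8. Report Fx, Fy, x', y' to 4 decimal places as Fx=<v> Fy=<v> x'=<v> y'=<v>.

F_att = 1·(g−p) = 1·(-1,-3) = (-1.0000,-3.0000)
o1: d²=17 ≤ ρ²=59; F_rep = 14·(1,-4)/17² = (0.0484,-0.1938)
F = F_att + ΣF_rep = (-0.9516,-3.1938)
p' = p + 1/8·F = (-0.1189,-8.3992)

Fx=-0.9516 Fy=-3.1938 x'=-0.1189 y'=-8.3992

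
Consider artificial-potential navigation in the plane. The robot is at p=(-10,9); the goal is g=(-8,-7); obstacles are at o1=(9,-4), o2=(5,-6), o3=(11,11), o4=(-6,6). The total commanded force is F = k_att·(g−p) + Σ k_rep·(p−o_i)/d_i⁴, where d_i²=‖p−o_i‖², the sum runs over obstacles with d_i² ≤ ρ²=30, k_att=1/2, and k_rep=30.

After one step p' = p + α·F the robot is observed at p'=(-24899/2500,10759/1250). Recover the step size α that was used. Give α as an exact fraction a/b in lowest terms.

F_att = 1/2·(g−p) = 1/2·(2,-16) = (1.0000,-8.0000)
o1: d²=530 > ρ²=30 → inactive
o2: d²=450 > ρ²=30 → inactive
o3: d²=445 > ρ²=30 → inactive
o4: d²=25 ≤ ρ²=30; F_rep = 30·(-4,3)/25² = (-0.1920,0.1440)
F = F_att + ΣF_rep = (0.8080,-7.8560)
Δp = p'−p = (0.0404,-0.3928); α = Δx/Fx = (101/2500) / (101/125) = 1/20
check: Δy/Fy = (-491/1250) / (-982/125) = 1/20 ✓

α = 1/20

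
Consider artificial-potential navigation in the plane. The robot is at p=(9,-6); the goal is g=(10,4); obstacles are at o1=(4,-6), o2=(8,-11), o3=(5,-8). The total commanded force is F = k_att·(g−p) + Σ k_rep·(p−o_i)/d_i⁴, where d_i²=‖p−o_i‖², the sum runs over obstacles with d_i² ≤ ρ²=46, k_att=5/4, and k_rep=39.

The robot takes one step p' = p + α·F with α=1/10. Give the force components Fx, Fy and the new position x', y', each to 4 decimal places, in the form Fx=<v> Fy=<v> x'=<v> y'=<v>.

Fx=2.0097 Fy=12.9835 x'=9.2010 y'=-4.7017

F_att = 5/4·(g−p) = 5/4·(1,10) = (1.2500,12.5000)
o1: d²=25 ≤ ρ²=46; F_rep = 39·(5,0)/25² = (0.3120,0.0000)
o2: d²=26 ≤ ρ²=46; F_rep = 39·(1,5)/26² = (0.0577,0.2885)
o3: d²=20 ≤ ρ²=46; F_rep = 39·(4,2)/20² = (0.3900,0.1950)
F = F_att + ΣF_rep = (2.0097,12.9835)
p' = p + 1/10·F = (9.2010,-4.7017)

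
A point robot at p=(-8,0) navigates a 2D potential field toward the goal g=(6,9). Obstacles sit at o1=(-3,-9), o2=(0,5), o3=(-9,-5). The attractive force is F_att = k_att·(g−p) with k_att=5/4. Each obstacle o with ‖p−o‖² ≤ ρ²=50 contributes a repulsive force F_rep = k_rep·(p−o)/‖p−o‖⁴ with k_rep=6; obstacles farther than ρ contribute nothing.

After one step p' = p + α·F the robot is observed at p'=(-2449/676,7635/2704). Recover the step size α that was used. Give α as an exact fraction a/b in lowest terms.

α = 1/4

F_att = 5/4·(g−p) = 5/4·(14,9) = (17.5000,11.2500)
o1: d²=106 > ρ²=50 → inactive
o2: d²=89 > ρ²=50 → inactive
o3: d²=26 ≤ ρ²=50; F_rep = 6·(1,5)/26² = (0.0089,0.0444)
F = F_att + ΣF_rep = (17.5089,11.2944)
Δp = p'−p = (4.3772,2.8236); α = Δx/Fx = (2959/676) / (2959/169) = 1/4
check: Δy/Fy = (7635/2704) / (7635/676) = 1/4 ✓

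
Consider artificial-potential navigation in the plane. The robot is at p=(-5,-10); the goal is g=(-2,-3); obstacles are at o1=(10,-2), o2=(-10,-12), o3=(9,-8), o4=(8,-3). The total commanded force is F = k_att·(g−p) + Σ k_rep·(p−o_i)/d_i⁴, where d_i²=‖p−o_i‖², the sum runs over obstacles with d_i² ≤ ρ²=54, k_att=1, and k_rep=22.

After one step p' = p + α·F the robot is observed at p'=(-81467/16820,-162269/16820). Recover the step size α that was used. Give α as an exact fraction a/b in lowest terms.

α = 1/20

F_att = 1·(g−p) = 1·(3,7) = (3.0000,7.0000)
o1: d²=289 > ρ²=54 → inactive
o2: d²=29 ≤ ρ²=54; F_rep = 22·(5,2)/29² = (0.1308,0.0523)
o3: d²=200 > ρ²=54 → inactive
o4: d²=218 > ρ²=54 → inactive
F = F_att + ΣF_rep = (3.1308,7.0523)
Δp = p'−p = (0.1565,0.3526); α = Δx/Fx = (2633/16820) / (2633/841) = 1/20
check: Δy/Fy = (5931/16820) / (5931/841) = 1/20 ✓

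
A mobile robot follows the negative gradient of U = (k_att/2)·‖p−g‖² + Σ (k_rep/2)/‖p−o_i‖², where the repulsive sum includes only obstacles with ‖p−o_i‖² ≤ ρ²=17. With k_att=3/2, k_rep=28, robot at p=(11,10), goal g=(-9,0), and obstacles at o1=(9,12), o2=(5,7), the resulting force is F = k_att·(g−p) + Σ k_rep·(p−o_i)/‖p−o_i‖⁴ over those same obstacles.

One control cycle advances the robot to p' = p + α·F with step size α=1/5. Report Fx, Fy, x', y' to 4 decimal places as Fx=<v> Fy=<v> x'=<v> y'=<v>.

F_att = 3/2·(g−p) = 3/2·(-20,-10) = (-30.0000,-15.0000)
o1: d²=8 ≤ ρ²=17; F_rep = 28·(2,-2)/8² = (0.8750,-0.8750)
o2: d²=45 > ρ²=17 → inactive
F = F_att + ΣF_rep = (-29.1250,-15.8750)
p' = p + 1/5·F = (5.1750,6.8250)

Fx=-29.1250 Fy=-15.8750 x'=5.1750 y'=6.8250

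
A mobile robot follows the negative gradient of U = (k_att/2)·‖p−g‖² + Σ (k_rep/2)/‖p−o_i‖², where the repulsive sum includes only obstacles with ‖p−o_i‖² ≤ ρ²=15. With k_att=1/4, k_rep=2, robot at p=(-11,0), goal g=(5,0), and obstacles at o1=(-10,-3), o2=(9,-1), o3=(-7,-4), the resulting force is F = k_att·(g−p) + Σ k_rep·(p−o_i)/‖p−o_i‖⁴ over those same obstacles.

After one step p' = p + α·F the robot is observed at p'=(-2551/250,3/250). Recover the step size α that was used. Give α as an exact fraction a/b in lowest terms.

F_att = 1/4·(g−p) = 1/4·(16,0) = (4.0000,0.0000)
o1: d²=10 ≤ ρ²=15; F_rep = 2·(-1,3)/10² = (-0.0200,0.0600)
o2: d²=401 > ρ²=15 → inactive
o3: d²=32 > ρ²=15 → inactive
F = F_att + ΣF_rep = (3.9800,0.0600)
Δp = p'−p = (0.7960,0.0120); α = Δx/Fx = (199/250) / (199/50) = 1/5
check: Δy/Fy = (3/250) / (3/50) = 1/5 ✓

α = 1/5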